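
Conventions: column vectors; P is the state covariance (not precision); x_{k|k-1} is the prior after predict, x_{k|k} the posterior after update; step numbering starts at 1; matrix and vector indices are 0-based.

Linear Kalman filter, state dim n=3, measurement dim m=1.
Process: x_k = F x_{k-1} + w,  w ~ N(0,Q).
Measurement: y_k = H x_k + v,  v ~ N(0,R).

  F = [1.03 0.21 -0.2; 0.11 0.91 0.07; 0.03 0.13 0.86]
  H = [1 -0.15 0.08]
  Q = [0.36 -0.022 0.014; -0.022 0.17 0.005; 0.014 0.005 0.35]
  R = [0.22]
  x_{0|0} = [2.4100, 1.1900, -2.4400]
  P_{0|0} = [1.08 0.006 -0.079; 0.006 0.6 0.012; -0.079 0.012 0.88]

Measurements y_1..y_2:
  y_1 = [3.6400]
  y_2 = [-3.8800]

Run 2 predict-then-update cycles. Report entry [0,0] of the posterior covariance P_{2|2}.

step 1: x^-=[3.2202, 1.1772, -1.8714]  P^-=[1.6016 0.2025 -0.1544; 0.2025 0.6858 0.1346; -0.1544 0.1346 1.0106]  S=[1.7548]  K=[0.8883; 0.0629; -0.0534]  nu=[0.7461]  x^+=[3.8830, 1.2241, -1.9113]  P^+=[0.2168 0.1044 -0.0711; 0.1044 0.6788 0.1405; -0.0711 0.1405 1.0056]
step 2: x^-=[4.6388, 1.4073, -1.3681]  P^-=[0.7228 0.1914 -0.1599; 0.1914 0.7774 0.2553; -0.1599 0.2553 1.1340]  S=[0.8784]  K=[0.7756; 0.1084; -0.1224]  nu=[-8.1983]  x^+=[-1.7198, 0.5185, -0.3646]  P^+=[0.1944 0.1176 -0.0766; 0.1176 0.7671 0.2669; -0.0766 0.2669 1.1208]

P_post[0,0] = 0.1944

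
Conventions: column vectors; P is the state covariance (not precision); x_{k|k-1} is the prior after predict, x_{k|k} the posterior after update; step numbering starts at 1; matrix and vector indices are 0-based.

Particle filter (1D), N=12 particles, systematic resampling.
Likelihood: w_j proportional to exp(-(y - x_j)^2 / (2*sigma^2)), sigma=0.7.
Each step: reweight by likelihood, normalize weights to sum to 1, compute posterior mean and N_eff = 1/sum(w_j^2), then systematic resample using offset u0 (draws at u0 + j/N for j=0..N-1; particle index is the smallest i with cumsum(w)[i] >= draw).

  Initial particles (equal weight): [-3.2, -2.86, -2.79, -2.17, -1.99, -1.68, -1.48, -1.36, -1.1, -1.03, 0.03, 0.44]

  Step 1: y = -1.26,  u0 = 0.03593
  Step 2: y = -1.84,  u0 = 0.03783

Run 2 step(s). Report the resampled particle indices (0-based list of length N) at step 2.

step 1: w=[0.0035, 0.0120, 0.0150, 0.0701, 0.0947, 0.1362, 0.1553, 0.1615, 0.1589, 0.1545, 0.0299, 0.0085]  mean=-1.4352  Neff=7.5138  idx=[3, 4, 5, 5, 6, 6, 7, 7, 8, 8, 9, 9]
step 2: w=[0.0960, 0.1048, 0.1045, 0.1045, 0.0940, 0.0940, 0.0848, 0.0848, 0.0614, 0.0614, 0.0549, 0.0549]  mean=-1.5251  Neff=11.4070  idx=[0, 1, 2, 2, 3, 4, 5, 6, 7, 8, 9, 11]

resampled_idx = [0, 1, 2, 2, 3, 4, 5, 6, 7, 8, 9, 11]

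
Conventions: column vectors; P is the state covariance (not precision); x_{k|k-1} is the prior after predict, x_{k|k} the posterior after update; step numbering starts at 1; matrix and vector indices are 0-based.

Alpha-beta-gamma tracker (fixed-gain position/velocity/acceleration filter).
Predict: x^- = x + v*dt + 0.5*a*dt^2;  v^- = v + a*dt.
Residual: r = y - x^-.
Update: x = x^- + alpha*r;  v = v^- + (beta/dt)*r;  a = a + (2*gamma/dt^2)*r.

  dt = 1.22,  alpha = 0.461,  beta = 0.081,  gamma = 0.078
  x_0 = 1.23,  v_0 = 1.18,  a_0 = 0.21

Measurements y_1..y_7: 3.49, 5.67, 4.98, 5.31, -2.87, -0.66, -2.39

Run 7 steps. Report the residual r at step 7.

step 1: x_pred=2.8259  r=0.6641  x^+=3.1320  v^+=1.4803  a^+=0.2796
step 2: x_pred=5.1461  r=0.5239  x^+=5.3876  v^+=1.8562  a^+=0.3345
step 3: x_pred=7.9011  r=-2.9211  x^+=6.5545  v^+=2.0704  a^+=0.0284
step 4: x_pred=9.1014  r=-3.7914  x^+=7.3536  v^+=1.8532  a^+=-0.3690
step 5: x_pred=9.3399  r=-12.2099  x^+=3.7111  v^+=0.5924  a^+=-1.6488
step 6: x_pred=3.2068  r=-3.8668  x^+=1.4242  v^+=-1.6758  a^+=-2.0540
step 7: x_pred=-2.1489  r=-0.2411  x^+=-2.2601  v^+=-4.1978  a^+=-2.0793

resid = -0.2411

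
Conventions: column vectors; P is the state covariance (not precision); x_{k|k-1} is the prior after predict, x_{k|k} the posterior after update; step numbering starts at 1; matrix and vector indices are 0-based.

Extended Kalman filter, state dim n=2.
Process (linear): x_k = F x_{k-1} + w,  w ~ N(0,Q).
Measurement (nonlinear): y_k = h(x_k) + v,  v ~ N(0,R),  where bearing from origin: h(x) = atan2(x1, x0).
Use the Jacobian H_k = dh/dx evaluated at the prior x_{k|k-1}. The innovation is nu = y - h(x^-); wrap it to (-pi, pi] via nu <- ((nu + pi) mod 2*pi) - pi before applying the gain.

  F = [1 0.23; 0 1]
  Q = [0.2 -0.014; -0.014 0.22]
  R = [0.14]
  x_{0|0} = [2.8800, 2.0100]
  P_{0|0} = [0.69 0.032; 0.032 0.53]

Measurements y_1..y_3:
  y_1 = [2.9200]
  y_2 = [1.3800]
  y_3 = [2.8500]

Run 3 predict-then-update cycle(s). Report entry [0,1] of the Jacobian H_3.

H_jac[0,1] = 0.1228

step 1: x^-=[3.3423, 2.0100]  P^-=[0.9328 0.1399; 0.1399 0.7500]  H_jac=[-0.1321 0.2197]  S=[0.1844]  K=[-0.5018; 0.7936]  nu=[2.3786]  x^+=[2.1488, 3.8975]  P^+=[0.8863 0.2133; 0.2133 0.6339]
step 2: x^-=[3.0452, 3.8975]  P^-=[1.2180 0.3451; 0.3451 0.8539]  H_jac=[-0.1593 0.1245]  S=[0.1705]  K=[-0.8864; 0.3010]  nu=[0.4725]  x^+=[2.6264, 4.0397]  P^+=[1.0841 0.3906; 0.3906 0.8385]
step 3: x^-=[3.5556, 4.0397]  P^-=[1.5081 0.5694; 0.5694 1.0585]  H_jac=[-0.1395 0.1228]  S=[0.1658]  K=[-0.8471; 0.3047]  nu=[2.0009]  x^+=[1.8605, 4.6494]  P^+=[1.3891 0.6122; 0.6122 1.0431]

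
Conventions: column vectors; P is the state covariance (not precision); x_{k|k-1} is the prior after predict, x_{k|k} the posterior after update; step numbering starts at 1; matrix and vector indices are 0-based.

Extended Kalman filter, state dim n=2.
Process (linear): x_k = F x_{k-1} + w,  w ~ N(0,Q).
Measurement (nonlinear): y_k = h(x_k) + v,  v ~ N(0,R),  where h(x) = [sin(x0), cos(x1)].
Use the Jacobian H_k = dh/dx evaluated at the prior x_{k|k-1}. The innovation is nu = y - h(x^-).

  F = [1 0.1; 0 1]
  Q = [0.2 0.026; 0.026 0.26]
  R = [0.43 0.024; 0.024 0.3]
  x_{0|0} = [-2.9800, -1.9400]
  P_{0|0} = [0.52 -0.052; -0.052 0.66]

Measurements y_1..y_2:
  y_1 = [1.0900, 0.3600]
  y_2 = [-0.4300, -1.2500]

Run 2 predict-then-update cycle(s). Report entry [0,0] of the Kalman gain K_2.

step 1: x^-=[-3.1740, -1.9400]  P^-=[0.7162 0.0400; 0.0400 0.9200]  H_jac=[-0.9995 0.0000; 0.0000 0.9326]  S=[1.1454 -0.0133; -0.0133 1.1002]  K=[-0.6246 0.0264; -0.0259 0.7796]  nu=[1.0576, 0.7209]  x^+=[-3.8156, -1.4054]  P^+=[0.2681 -0.0076; -0.0076 0.2501]
step 2: x^-=[-3.9561, -1.4054]  P^-=[0.4691 0.0434; 0.0434 0.5101]  H_jac=[-0.6862 0.0000; 0.0000 0.9864]  S=[0.6509 -0.0054; -0.0054 0.7963]  K=[-0.4941 0.0504; -0.0405 0.6316]  nu=[-1.1574, -1.4147]  x^+=[-3.4556, -2.2519]  P^+=[0.3079 0.0033; 0.0033 0.1911]

K[0,0] = -0.4941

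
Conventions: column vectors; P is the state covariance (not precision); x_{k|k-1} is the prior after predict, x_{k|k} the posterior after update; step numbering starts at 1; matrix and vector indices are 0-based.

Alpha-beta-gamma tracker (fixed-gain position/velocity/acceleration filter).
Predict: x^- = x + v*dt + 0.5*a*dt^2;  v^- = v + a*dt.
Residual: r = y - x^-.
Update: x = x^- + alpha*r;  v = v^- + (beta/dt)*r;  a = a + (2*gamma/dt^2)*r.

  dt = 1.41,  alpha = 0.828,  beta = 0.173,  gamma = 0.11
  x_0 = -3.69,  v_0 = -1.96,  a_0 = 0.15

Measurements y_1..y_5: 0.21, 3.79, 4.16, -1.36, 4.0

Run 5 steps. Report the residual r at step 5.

resid = -1.1504

step 1: x_pred=-6.3045  r=6.5145  x^+=-0.9105  v^+=-0.9492  a^+=0.8709
step 2: x_pred=-1.3832  r=5.1732  x^+=2.9002  v^+=0.9135  a^+=1.4433
step 3: x_pred=5.6229  r=-1.4629  x^+=4.4116  v^+=2.7691  a^+=1.2815
step 4: x_pred=9.5898  r=-10.9498  x^+=0.5234  v^+=3.2324  a^+=0.0698
step 5: x_pred=5.1504  r=-1.1504  x^+=4.1979  v^+=3.1896  a^+=-0.0575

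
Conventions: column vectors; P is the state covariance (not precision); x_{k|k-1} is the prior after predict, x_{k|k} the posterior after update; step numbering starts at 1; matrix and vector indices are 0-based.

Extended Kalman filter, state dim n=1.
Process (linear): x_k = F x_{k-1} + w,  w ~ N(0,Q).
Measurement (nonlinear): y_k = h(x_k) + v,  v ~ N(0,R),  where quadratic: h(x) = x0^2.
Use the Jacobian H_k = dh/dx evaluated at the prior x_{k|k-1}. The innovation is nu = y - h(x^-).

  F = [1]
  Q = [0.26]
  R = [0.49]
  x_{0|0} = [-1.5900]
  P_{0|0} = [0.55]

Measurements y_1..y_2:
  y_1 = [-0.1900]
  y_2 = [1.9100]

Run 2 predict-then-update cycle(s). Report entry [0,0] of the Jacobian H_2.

H_jac[0,0] = -1.5670

step 1: x^-=[-1.5900]  P^-=[0.8100]  H_jac=[-3.1800]  S=[8.6810]  K=[-0.2967]  nu=[-2.7181]  x^+=[-0.7835]  P^+=[0.0457]
step 2: x^-=[-0.7835]  P^-=[0.3057]  H_jac=[-1.5670]  S=[1.2407]  K=[-0.3861]  nu=[1.2961]  x^+=[-1.2840]  P^+=[0.1207]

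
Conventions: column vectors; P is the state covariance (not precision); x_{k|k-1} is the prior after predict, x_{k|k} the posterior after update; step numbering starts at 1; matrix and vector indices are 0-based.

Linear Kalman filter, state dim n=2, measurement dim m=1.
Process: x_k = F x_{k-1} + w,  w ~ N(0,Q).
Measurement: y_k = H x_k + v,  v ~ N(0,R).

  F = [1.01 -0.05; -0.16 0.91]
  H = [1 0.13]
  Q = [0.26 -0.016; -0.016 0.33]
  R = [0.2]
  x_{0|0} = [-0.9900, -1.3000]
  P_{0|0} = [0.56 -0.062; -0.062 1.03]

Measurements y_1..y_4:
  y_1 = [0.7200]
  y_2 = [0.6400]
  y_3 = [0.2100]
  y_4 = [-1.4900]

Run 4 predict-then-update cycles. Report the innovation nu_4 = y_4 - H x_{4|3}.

innov = [-1.9016]

step 1: x^-=[-0.9349, -1.0246]  P^-=[0.8401 -0.2108; -0.2108 1.2153]  S=[1.0058]  K=[0.8080; -0.0525]  nu=[1.7881]  x^+=[0.5099, -1.1186]  P^+=[0.1835 -0.1681; -0.1681 1.2126]
step 2: x^-=[0.5709, -1.0995]  P^-=[0.4672 -0.2567; -0.2567 1.3878]  S=[0.6239]  K=[0.6953; -0.1223]  nu=[0.2120]  x^+=[0.7183, -1.1254]  P^+=[0.1655 -0.2037; -0.2037 1.3784]
step 3: x^-=[0.7818, -1.1390]  P^-=[0.4529 -0.2943; -0.2943 1.5350]  S=[0.6023]  K=[0.6884; -0.1573]  nu=[-0.4237]  x^+=[0.4901, -1.0724]  P^+=[0.1675 -0.2291; -0.2291 1.5201]
step 4: x^-=[0.5486, -1.0543]  P^-=[0.4578 -0.3246; -0.3246 1.6598]  S=[0.6014]  K=[0.6910; -0.1809]  nu=[-1.9016]  x^+=[-0.7653, -0.7102]  P^+=[0.1706 -0.2494; -0.2494 1.6401]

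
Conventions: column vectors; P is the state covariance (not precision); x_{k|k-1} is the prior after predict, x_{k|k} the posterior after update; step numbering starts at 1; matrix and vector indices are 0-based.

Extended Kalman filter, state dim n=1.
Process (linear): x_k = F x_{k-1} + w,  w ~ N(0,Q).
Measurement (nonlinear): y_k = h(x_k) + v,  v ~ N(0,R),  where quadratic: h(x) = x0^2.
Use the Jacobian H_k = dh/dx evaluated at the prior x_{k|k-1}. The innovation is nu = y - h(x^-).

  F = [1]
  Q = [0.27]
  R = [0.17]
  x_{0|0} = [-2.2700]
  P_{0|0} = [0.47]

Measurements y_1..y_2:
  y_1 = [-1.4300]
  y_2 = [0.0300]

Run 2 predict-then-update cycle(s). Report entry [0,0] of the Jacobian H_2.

H_jac[0,0] = -1.6720

step 1: x^-=[-2.2700]  P^-=[0.7400]  H_jac=[-4.5400]  S=[15.4226]  K=[-0.2178]  nu=[-6.5829]  x^+=[-0.8360]  P^+=[0.0082]
step 2: x^-=[-0.8360]  P^-=[0.2782]  H_jac=[-1.6720]  S=[0.9476]  K=[-0.4908]  nu=[-0.6689]  x^+=[-0.5077]  P^+=[0.0499]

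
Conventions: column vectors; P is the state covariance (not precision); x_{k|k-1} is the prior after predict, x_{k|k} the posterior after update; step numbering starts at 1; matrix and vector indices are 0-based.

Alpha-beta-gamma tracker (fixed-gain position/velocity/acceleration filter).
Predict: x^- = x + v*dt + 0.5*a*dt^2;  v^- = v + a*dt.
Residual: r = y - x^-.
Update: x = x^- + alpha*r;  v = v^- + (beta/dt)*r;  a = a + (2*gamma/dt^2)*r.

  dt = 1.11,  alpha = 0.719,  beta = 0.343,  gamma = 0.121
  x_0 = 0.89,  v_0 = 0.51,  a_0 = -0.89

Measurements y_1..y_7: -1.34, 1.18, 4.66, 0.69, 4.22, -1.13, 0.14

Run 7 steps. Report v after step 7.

step 1: x_pred=0.9078  r=-2.2478  x^+=-0.7084  v^+=-1.1725  a^+=-1.3315
step 2: x_pred=-2.8301  r=4.0101  x^+=0.0532  v^+=-1.4113  a^+=-0.5439
step 3: x_pred=-1.8484  r=6.5084  x^+=2.8311  v^+=-0.0038  a^+=0.7345
step 4: x_pred=3.2794  r=-2.5894  x^+=1.4176  v^+=0.0113  a^+=0.2259
step 5: x_pred=1.5693  r=2.6507  x^+=3.4752  v^+=1.0811  a^+=0.7465
step 6: x_pred=5.1351  r=-6.2651  x^+=0.6305  v^+=-0.0262  a^+=-0.4840
step 7: x_pred=0.3032  r=-0.1632  x^+=0.1859  v^+=-0.6139  a^+=-0.5161

v_post = -0.6139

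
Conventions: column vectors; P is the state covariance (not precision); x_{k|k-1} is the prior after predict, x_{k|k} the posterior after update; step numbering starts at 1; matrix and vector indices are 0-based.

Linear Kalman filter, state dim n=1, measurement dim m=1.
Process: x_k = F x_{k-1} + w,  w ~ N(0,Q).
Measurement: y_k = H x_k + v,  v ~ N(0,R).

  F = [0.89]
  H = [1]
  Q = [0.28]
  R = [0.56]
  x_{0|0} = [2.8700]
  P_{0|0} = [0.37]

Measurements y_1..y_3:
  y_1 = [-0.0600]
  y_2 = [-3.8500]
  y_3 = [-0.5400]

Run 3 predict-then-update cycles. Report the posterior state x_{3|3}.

x_post = [-0.8440]

step 1: x^-=[2.5543]  P^-=[0.5731]  S=[1.1331]  K=[0.5058]  nu=[-2.6143]  x^+=[1.2321]  P^+=[0.2832]
step 2: x^-=[1.0965]  P^-=[0.5043]  S=[1.0643]  K=[0.4739]  nu=[-4.9465]  x^+=[-1.2474]  P^+=[0.2654]
step 3: x^-=[-1.1102]  P^-=[0.4902]  S=[1.0502]  K=[0.4668]  nu=[0.5702]  x^+=[-0.8440]  P^+=[0.2614]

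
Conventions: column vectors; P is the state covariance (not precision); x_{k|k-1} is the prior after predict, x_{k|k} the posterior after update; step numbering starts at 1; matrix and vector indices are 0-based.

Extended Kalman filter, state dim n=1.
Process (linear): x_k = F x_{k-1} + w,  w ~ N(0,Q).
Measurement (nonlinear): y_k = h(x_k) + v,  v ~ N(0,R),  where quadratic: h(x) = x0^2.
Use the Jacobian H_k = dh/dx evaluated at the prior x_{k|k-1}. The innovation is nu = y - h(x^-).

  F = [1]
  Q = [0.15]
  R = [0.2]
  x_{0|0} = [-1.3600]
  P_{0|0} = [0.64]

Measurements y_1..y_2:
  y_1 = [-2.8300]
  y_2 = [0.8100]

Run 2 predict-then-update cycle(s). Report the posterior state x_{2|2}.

step 1: x^-=[-1.3600]  P^-=[0.7900]  H_jac=[-2.7200]  S=[6.0447]  K=[-0.3555]  nu=[-4.6796]  x^+=[0.3035]  P^+=[0.0261]
step 2: x^-=[0.3035]  P^-=[0.1761]  H_jac=[0.6070]  S=[0.2649]  K=[0.4036]  nu=[0.7179]  x^+=[0.5933]  P^+=[0.1330]

x_post = [0.5933]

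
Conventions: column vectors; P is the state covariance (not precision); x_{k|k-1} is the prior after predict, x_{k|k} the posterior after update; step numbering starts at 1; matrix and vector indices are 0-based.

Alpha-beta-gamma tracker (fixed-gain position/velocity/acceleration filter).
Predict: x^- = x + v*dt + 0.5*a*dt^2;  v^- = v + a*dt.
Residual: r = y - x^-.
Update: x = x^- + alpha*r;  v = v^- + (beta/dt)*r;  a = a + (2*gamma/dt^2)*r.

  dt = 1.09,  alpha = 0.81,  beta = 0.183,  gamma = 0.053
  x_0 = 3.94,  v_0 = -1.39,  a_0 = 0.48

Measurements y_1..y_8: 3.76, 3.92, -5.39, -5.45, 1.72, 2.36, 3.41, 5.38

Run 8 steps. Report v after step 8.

v_post = 2.2450

step 1: x_pred=2.7100  r=1.0500  x^+=3.5605  v^+=-0.6905  a^+=0.5737
step 2: x_pred=3.1486  r=0.7714  x^+=3.7734  v^+=0.0643  a^+=0.6425
step 3: x_pred=4.2252  r=-9.6152  x^+=-3.5631  v^+=-0.8497  a^+=-0.2154
step 4: x_pred=-4.6172  r=-0.8328  x^+=-5.2918  v^+=-1.2242  a^+=-0.2897
step 5: x_pred=-6.7983  r=8.5183  x^+=0.1015  v^+=-0.1098  a^+=0.4703
step 6: x_pred=0.2612  r=2.0988  x^+=1.9612  v^+=0.7552  a^+=0.6576
step 7: x_pred=3.1750  r=0.2350  x^+=3.3654  v^+=1.5114  a^+=0.6785
step 8: x_pred=5.4159  r=-0.0359  x^+=5.3868  v^+=2.2450  a^+=0.6753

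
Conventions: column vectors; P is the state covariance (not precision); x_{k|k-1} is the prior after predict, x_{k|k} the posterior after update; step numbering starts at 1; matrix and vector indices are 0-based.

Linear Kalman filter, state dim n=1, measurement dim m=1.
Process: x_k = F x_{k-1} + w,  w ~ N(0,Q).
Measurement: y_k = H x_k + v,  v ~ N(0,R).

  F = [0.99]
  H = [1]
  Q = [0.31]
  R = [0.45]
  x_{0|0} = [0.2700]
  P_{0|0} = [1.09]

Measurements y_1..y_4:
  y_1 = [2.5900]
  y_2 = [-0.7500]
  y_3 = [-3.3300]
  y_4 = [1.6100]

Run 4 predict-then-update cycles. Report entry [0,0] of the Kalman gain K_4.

step 1: x^-=[0.2673]  P^-=[1.3783]  S=[1.8283]  K=[0.7539]  nu=[2.3227]  x^+=[2.0183]  P^+=[0.3392]
step 2: x^-=[1.9981]  P^-=[0.6425]  S=[1.0925]  K=[0.5881]  nu=[-2.7481]  x^+=[0.3820]  P^+=[0.2646]
step 3: x^-=[0.3781]  P^-=[0.5694]  S=[1.0194]  K=[0.5586]  nu=[-3.7081]  x^+=[-1.6931]  P^+=[0.2513]
step 4: x^-=[-1.6761]  P^-=[0.5563]  S=[1.0063]  K=[0.5528]  nu=[3.2861]  x^+=[0.1406]  P^+=[0.2488]

K[0,0] = 0.5528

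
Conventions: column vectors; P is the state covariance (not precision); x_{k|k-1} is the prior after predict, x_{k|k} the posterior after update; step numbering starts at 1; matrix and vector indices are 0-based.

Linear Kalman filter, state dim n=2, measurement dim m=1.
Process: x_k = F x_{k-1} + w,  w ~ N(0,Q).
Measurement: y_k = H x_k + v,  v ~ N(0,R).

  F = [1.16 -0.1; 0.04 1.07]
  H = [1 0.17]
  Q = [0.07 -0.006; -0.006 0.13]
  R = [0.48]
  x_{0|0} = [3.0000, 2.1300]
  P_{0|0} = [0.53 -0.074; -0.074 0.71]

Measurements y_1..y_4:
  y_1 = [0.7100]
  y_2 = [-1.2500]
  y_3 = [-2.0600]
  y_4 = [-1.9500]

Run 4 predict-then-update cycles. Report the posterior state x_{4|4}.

x_post = [-2.3609, 3.7371]

step 1: x^-=[3.2670, 2.3991]  P^-=[0.8074 -0.1489; -0.1489 0.9374]  S=[1.2639]  K=[0.6188; 0.0082]  nu=[-2.9648]  x^+=[1.4323, 2.3746]  P^+=[0.3234 -0.1554; -0.1554 0.9373]
step 2: x^-=[1.4240, 2.5982]  P^-=[0.5507 -0.2835; -0.2835 1.1903]  S=[0.9687]  K=[0.5187; -0.0838]  nu=[-3.1157]  x^+=[-0.1921, 2.8592]  P^+=[0.2900 -0.2414; -0.2414 1.1835]
step 3: x^-=[-0.5088, 3.0517]  P^-=[0.5281 -0.4179; -0.4179 1.4648]  S=[0.9084]  K=[0.5032; -0.1859]  nu=[-2.0700]  x^+=[-1.5504, 3.4365]  P^+=[0.2981 -0.3329; -0.3329 1.4334]
step 4: x^-=[-2.1421, 3.6150]  P^-=[0.5627 -0.5574; -0.5574 1.7431]  S=[0.9036]  K=[0.5179; -0.2890]  nu=[-0.4225]  x^+=[-2.3609, 3.7371]  P^+=[0.3204 -0.4222; -0.4222 1.6677]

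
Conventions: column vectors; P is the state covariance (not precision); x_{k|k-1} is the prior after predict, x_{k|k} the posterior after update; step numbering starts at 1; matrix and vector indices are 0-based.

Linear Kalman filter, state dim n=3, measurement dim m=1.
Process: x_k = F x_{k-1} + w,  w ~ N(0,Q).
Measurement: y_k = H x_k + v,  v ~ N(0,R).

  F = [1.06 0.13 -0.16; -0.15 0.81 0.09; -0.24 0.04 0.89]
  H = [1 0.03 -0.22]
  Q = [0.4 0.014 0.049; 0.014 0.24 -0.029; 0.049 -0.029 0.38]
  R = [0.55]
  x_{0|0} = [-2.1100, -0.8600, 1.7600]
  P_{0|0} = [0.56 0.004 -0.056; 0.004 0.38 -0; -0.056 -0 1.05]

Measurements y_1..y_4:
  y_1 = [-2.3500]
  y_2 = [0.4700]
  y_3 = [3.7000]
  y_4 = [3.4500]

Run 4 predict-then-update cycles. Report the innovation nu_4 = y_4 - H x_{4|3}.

step 1: x^-=[-2.6300, -0.2217, 2.0384]  P^-=[1.0826 -0.0535 -0.2959; -0.0535 0.5110 0.0955; -0.2959 0.0955 1.2684]  S=[1.8202]  K=[0.6297; -0.0325; -0.3143]  nu=[0.7351]  x^+=[-2.1671, -0.2456, 1.8073]  P^+=[0.3609 -0.0162 0.0643; -0.0162 0.5090 0.0769; 0.0643 0.0769 1.0886]
step 2: x^-=[-2.6183, 0.2888, 2.1188]  P^-=[0.8125 -0.0205 -0.1238; -0.0205 0.6043 0.1367; -0.1238 0.1367 1.2422]  S=[1.4747]  K=[0.5691; -0.0220; -0.2665]  nu=[3.5457]  x^+=[-0.6005, 0.2109, 1.1738]  P^+=[0.3350 -0.0020 0.0998; -0.0020 0.6036 0.1280; 0.0998 0.1280 1.1374]
step 3: x^-=[-0.7969, 0.3665, 1.1973]  P^-=[0.7760 0.0030 -0.0831; 0.0030 0.6693 0.1714; -0.0831 0.1714 1.2677]  S=[1.4224]  K=[0.5585; -0.0103; -0.2509]  nu=[4.7494]  x^+=[1.8553, 0.3178, 0.0058]  P^+=[0.3324 0.0112 0.1162; 0.0112 0.6691 0.1677; 0.1162 0.1677 1.1782]
step 4: x^-=[2.0071, -0.0203, -0.4274]  P^-=[0.7716 0.0181 -0.0673; 0.0181 0.7146 0.2003; -0.0673 0.2003 1.2956]  S=[1.4130]  K=[0.5569; -0.0032; -0.2451]  nu=[1.3495]  x^+=[2.7587, -0.0246, -0.7582]  P^+=[0.3333 0.0206 0.1256; 0.0206 0.7146 0.1992; 0.1256 0.1992 1.2107]

innov = [1.3495]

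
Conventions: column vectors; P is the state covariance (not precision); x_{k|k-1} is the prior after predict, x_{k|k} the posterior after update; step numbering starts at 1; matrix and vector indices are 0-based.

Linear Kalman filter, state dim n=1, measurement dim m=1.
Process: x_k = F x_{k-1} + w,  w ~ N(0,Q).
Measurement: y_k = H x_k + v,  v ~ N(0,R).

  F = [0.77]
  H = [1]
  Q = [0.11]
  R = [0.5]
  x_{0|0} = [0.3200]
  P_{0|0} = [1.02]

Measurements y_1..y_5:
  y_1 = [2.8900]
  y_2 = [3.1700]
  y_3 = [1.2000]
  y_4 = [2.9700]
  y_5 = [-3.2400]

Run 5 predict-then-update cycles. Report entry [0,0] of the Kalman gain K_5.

K[0,0] = 0.2802

step 1: x^-=[0.2464]  P^-=[0.7148]  S=[1.2148]  K=[0.5884]  nu=[2.6436]  x^+=[1.8019]  P^+=[0.2942]
step 2: x^-=[1.3874]  P^-=[0.2844]  S=[0.7844]  K=[0.3626]  nu=[1.7826]  x^+=[2.0338]  P^+=[0.1813]
step 3: x^-=[1.5660]  P^-=[0.2175]  S=[0.7175]  K=[0.3031]  nu=[-0.3660]  x^+=[1.4551]  P^+=[0.1516]
step 4: x^-=[1.1204]  P^-=[0.1999]  S=[0.6999]  K=[0.2856]  nu=[1.8496]  x^+=[1.6486]  P^+=[0.1428]
step 5: x^-=[1.2694]  P^-=[0.1947]  S=[0.6947]  K=[0.2802]  nu=[-4.5094]  x^+=[0.0058]  P^+=[0.1401]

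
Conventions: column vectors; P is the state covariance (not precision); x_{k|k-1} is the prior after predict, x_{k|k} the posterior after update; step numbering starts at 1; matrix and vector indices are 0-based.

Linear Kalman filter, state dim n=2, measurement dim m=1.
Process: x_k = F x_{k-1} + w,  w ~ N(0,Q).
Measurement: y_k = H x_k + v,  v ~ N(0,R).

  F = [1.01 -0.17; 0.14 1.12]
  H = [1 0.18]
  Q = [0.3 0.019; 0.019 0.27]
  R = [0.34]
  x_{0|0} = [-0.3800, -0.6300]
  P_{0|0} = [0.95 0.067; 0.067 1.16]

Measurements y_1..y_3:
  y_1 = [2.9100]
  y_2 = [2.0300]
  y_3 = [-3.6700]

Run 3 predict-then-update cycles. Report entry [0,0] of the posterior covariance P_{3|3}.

step 1: x^-=[-0.2767, -0.7588]  P^-=[1.2796 0.0067; 0.0067 1.7647]  S=[1.6792]  K=[0.7628; 0.1931]  nu=[3.3233]  x^+=[2.2582, -0.1169]  P^+=[0.3027 -0.2407; -0.2407 1.7021]
step 2: x^-=[2.3006, 0.1852]  P^-=[0.7406 -0.5288; -0.5288 2.3356]  S=[0.9659]  K=[0.6682; -0.1123]  nu=[-0.3039]  x^+=[2.0975, 0.2193]  P^+=[0.3093 -0.4564; -0.4564 2.3234]
step 3: x^-=[2.0812, 0.5393]  P^-=[0.8394 -0.8850; -0.8850 3.0474]  S=[0.9595]  K=[0.7088; -0.3507]  nu=[-5.8483]  x^+=[-2.0640, 2.5902]  P^+=[0.3574 -0.6465; -0.6465 2.9294]

P_post[0,0] = 0.3574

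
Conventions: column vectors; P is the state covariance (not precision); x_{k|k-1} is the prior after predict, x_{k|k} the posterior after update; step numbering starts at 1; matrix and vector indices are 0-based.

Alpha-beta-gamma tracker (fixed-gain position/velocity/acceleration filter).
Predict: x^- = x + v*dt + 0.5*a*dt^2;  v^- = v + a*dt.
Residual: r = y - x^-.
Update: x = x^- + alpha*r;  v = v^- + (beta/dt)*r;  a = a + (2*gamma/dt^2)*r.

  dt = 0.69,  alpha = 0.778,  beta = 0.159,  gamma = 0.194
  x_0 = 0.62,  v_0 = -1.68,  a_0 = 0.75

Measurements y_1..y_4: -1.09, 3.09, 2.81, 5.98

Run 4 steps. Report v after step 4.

v_post = 5.6055

step 1: x_pred=-0.3607  r=-0.7293  x^+=-0.9281  v^+=-1.3306  a^+=0.1556
step 2: x_pred=-1.8091  r=4.8991  x^+=2.0024  v^+=-0.0943  a^+=4.1482
step 3: x_pred=2.9248  r=-0.1148  x^+=2.8355  v^+=2.7415  a^+=4.0546
step 4: x_pred=5.6924  r=0.2876  x^+=5.9161  v^+=5.6055  a^+=4.2890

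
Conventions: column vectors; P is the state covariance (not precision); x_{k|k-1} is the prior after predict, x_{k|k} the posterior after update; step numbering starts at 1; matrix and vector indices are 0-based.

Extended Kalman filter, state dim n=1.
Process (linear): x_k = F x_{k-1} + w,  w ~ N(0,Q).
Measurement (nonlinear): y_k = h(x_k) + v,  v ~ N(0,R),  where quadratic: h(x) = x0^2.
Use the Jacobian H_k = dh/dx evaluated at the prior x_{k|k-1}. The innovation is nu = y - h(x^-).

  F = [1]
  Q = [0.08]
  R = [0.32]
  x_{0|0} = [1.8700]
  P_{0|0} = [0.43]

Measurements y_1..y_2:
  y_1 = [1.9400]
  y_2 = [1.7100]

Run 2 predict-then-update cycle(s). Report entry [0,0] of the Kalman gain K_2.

step 1: x^-=[1.8700]  P^-=[0.5100]  H_jac=[3.7400]  S=[7.4537]  K=[0.2559]  nu=[-1.5569]  x^+=[1.4716]  P^+=[0.0219]
step 2: x^-=[1.4716]  P^-=[0.1019]  H_jac=[2.9432]  S=[1.2026]  K=[0.2494]  nu=[-0.4556]  x^+=[1.3580]  P^+=[0.0271]

K[0,0] = 0.2494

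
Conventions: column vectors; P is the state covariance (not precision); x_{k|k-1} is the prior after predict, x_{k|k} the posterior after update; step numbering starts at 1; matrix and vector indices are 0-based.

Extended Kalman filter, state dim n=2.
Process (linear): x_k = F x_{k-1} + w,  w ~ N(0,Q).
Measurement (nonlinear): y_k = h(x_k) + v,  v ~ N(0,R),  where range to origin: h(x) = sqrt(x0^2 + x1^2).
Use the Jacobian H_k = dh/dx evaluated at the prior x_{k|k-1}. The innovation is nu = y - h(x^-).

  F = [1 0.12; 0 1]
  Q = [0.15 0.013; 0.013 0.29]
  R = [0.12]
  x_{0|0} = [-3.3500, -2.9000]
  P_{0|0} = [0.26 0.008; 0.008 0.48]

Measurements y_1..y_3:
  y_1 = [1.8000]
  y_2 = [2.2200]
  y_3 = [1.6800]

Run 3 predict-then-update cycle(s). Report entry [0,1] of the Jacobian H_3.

H_jac[0,1] = -0.3195

step 1: x^-=[-3.6980, -2.9000]  P^-=[0.4188 0.0786; 0.0786 0.7700]  H_jac=[-0.7869 -0.6171]  S=[0.7489]  K=[-0.5049; -0.7171]  nu=[-2.8995]  x^+=[-2.2342, -0.8209]  P^+=[0.2280 -0.1925; -0.1925 0.3849]
step 2: x^-=[-2.3327, -0.8209]  P^-=[0.3373 -0.1333; -0.1333 0.6749]  H_jac=[-0.9433 -0.3319]  S=[0.4110]  K=[-0.6665; -0.2391]  nu=[-0.2529]  x^+=[-2.1641, -0.7604]  P^+=[0.1547 -0.1988; -0.1988 0.6514]
step 3: x^-=[-2.2554, -0.7604]  P^-=[0.2664 -0.1076; -0.1076 0.9414]  H_jac=[-0.9476 -0.3195]  S=[0.3901]  K=[-0.5589; -0.5095]  nu=[-0.7001]  x^+=[-1.8641, -0.4037]  P^+=[0.1445 -0.2187; -0.2187 0.8402]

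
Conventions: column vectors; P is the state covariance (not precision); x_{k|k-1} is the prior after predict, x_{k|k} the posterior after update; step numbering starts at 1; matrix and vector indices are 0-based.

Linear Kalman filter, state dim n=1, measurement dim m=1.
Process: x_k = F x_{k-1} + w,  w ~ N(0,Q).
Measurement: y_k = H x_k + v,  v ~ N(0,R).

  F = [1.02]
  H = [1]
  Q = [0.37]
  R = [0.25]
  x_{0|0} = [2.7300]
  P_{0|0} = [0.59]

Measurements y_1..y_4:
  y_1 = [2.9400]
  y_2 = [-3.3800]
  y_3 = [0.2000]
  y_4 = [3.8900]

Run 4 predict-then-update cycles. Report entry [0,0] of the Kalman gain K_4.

K[0,0] = 0.6871

step 1: x^-=[2.7846]  P^-=[0.9838]  S=[1.2338]  K=[0.7974]  nu=[0.1554]  x^+=[2.9085]  P^+=[0.1993]
step 2: x^-=[2.9667]  P^-=[0.5774]  S=[0.8274]  K=[0.6978]  nu=[-6.3467]  x^+=[-1.4623]  P^+=[0.1745]
step 3: x^-=[-1.4916]  P^-=[0.5515]  S=[0.8015]  K=[0.6881]  nu=[1.6916]  x^+=[-0.3276]  P^+=[0.1720]
step 4: x^-=[-0.3342]  P^-=[0.5490]  S=[0.7990]  K=[0.6871]  nu=[4.2242]  x^+=[2.5682]  P^+=[0.1718]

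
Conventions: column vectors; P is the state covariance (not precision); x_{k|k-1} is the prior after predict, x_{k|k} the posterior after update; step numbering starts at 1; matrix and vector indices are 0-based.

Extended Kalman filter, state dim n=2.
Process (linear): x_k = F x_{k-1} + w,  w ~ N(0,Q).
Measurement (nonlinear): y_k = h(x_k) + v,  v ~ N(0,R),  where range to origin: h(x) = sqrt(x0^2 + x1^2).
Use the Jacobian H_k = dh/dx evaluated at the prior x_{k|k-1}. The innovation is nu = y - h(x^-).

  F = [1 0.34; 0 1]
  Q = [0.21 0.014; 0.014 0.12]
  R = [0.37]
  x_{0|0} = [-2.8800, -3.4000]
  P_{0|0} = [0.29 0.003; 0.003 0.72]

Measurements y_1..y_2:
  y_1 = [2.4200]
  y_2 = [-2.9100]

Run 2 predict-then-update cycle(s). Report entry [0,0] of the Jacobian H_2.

step 1: x^-=[-4.0360, -3.4000]  P^-=[0.5853 0.2618; 0.2618 0.8400]  H_jac=[-0.7648 -0.6443]  S=[1.3190]  K=[-0.4672; -0.5621]  nu=[-2.8572]  x^+=[-2.7010, -1.7939]  P^+=[0.2973 -0.0846; -0.0846 0.4232]
step 2: x^-=[-3.3109, -1.7939]  P^-=[0.4987 0.0733; 0.0733 0.5432]  H_jac=[-0.8792 -0.4764]  S=[0.9402]  K=[-0.5035; -0.3438]  nu=[-6.6757]  x^+=[0.0503, 0.5011]  P^+=[0.2604 -0.0895; -0.0895 0.4321]

H_jac[0,0] = -0.8792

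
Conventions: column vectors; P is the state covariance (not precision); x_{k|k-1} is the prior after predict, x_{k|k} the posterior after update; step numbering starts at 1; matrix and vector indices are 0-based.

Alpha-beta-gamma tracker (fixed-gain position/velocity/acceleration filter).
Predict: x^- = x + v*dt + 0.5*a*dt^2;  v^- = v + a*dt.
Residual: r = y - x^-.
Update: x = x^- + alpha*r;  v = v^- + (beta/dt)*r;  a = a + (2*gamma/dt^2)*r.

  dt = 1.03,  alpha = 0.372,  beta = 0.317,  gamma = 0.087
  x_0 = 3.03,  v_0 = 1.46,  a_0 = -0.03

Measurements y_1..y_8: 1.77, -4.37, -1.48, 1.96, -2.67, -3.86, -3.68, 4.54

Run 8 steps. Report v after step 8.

step 1: x_pred=4.5179  r=-2.7479  x^+=3.4957  v^+=0.5834  a^+=-0.4807
step 2: x_pred=3.8416  r=-8.2116  x^+=0.7869  v^+=-2.4390  a^+=-1.8275
step 3: x_pred=-2.6947  r=1.2147  x^+=-2.2428  v^+=-3.9474  a^+=-1.6283
step 4: x_pred=-7.1724  r=9.1324  x^+=-3.7751  v^+=-2.8139  a^+=-0.1304
step 5: x_pred=-6.7427  r=4.0727  x^+=-5.2276  v^+=-1.6948  a^+=0.5375
step 6: x_pred=-6.6882  r=2.8282  x^+=-5.6361  v^+=-0.2708  a^+=1.0014
step 7: x_pred=-5.3838  r=1.7038  x^+=-4.7500  v^+=1.2850  a^+=1.2808
step 8: x_pred=-2.7470  r=7.2870  x^+=-0.0362  v^+=4.8470  a^+=2.4760

v_post = 4.8470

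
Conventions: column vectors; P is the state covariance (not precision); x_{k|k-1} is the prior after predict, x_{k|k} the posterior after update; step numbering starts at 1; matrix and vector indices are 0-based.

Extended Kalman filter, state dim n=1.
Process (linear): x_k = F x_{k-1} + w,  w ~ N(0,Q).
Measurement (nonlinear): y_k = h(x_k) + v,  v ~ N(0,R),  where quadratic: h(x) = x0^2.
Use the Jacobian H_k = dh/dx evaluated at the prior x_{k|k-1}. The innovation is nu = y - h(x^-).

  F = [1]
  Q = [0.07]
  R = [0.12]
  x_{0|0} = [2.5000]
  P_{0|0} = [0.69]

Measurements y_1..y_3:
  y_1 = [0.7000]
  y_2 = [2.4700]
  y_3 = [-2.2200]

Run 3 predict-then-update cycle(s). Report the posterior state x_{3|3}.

step 1: x^-=[2.5000]  P^-=[0.7600]  H_jac=[5.0000]  S=[19.1200]  K=[0.1987]  nu=[-5.5500]  x^+=[1.3970]  P^+=[0.0048]
step 2: x^-=[1.3970]  P^-=[0.0748]  H_jac=[2.7939]  S=[0.7037]  K=[0.2969]  nu=[0.5185]  x^+=[1.5509]  P^+=[0.0128]
step 3: x^-=[1.5509]  P^-=[0.0828]  H_jac=[3.1018]  S=[0.9162]  K=[0.2802]  nu=[-4.6253]  x^+=[0.2550]  P^+=[0.0108]

x_post = [0.2550]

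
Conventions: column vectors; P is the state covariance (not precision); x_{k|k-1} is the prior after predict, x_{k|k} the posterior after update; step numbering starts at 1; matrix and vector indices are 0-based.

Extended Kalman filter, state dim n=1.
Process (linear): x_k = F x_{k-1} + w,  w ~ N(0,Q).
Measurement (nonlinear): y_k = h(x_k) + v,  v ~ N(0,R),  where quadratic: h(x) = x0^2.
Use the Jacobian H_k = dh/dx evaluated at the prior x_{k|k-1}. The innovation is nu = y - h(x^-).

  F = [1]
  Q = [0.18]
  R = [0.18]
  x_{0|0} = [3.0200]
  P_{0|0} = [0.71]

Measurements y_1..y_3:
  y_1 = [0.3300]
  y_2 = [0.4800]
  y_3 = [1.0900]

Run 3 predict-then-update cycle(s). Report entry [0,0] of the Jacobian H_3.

H_jac[0,0] = 1.9914

step 1: x^-=[3.0200]  P^-=[0.8900]  H_jac=[6.0400]  S=[32.6486]  K=[0.1647]  nu=[-8.7904]  x^+=[1.5727]  P^+=[0.0049]
step 2: x^-=[1.5727]  P^-=[0.1849]  H_jac=[3.1453]  S=[2.0093]  K=[0.2895]  nu=[-1.9933]  x^+=[0.9957]  P^+=[0.0166]
step 3: x^-=[0.9957]  P^-=[0.1966]  H_jac=[1.9914]  S=[0.9595]  K=[0.4080]  nu=[0.0986]  x^+=[1.0359]  P^+=[0.0369]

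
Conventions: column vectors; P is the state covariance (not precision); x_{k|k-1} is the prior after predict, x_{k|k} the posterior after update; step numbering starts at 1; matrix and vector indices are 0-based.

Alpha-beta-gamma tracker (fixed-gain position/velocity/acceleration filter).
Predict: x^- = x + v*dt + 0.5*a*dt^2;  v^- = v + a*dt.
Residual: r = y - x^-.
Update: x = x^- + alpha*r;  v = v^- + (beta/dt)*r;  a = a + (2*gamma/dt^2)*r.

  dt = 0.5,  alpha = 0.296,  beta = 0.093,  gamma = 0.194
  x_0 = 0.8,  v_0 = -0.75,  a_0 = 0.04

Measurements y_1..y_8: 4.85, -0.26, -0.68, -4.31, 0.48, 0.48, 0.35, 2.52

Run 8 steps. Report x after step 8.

x_post = -8.3741

step 1: x_pred=0.4300  r=4.4200  x^+=1.7383  v^+=0.0921  a^+=6.8998
step 2: x_pred=2.6469  r=-2.9069  x^+=1.7864  v^+=3.0014  a^+=2.3884
step 3: x_pred=3.5857  r=-4.2657  x^+=2.3230  v^+=3.4021  a^+=-4.2319
step 4: x_pred=3.4951  r=-7.8051  x^+=1.1848  v^+=-0.1656  a^+=-16.3454
step 5: x_pred=-0.9412  r=1.4212  x^+=-0.5205  v^+=-8.0739  a^+=-14.1398
step 6: x_pred=-6.3249  r=6.8049  x^+=-4.3107  v^+=-13.8781  a^+=-3.5785
step 7: x_pred=-11.6971  r=12.0471  x^+=-8.1311  v^+=-13.4266  a^+=15.1185
step 8: x_pred=-12.9546  r=15.4746  x^+=-8.3741  v^+=-2.9891  a^+=39.1351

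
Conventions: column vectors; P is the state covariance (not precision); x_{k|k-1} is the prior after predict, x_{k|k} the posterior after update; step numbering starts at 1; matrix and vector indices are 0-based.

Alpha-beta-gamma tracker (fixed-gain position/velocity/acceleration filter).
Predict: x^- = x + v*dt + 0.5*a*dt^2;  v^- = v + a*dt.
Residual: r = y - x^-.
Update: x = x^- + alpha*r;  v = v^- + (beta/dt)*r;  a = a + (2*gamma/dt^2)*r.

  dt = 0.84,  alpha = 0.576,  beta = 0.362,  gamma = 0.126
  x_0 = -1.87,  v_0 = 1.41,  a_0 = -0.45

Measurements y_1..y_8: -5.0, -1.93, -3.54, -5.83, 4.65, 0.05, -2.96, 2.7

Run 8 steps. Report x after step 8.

step 1: x_pred=-0.8444  r=-4.1556  x^+=-3.2380  v^+=-0.7589  a^+=-1.9342
step 2: x_pred=-4.5578  r=2.6278  x^+=-3.0442  v^+=-1.2511  a^+=-0.9956
step 3: x_pred=-4.4464  r=0.9064  x^+=-3.9243  v^+=-1.6968  a^+=-0.6719
step 4: x_pred=-5.5867  r=-0.2433  x^+=-5.7268  v^+=-2.3661  a^+=-0.7588
step 5: x_pred=-7.9821  r=12.6321  x^+=-0.7060  v^+=2.4403  a^+=3.7526
step 6: x_pred=2.6678  r=-2.6178  x^+=1.1599  v^+=4.4644  a^+=2.8177
step 7: x_pred=5.9041  r=-8.8641  x^+=0.7984  v^+=3.0112  a^+=-0.3480
step 8: x_pred=3.2050  r=-0.5050  x^+=2.9141  v^+=2.5012  a^+=-0.5284

x_post = 2.9141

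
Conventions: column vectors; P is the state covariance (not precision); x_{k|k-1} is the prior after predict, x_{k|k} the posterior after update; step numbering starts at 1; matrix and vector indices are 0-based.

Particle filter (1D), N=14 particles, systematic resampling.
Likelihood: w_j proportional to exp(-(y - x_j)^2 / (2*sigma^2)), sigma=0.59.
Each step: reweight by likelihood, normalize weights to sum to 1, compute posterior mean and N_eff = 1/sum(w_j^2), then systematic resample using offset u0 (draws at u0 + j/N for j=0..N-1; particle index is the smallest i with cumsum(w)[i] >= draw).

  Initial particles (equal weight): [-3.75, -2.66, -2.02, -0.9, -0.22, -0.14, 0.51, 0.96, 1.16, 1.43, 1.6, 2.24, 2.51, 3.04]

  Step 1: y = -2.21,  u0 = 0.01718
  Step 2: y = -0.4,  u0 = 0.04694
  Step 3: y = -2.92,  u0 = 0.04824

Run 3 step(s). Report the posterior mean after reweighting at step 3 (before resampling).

post_mean = -2.0200

step 1: w=[0.0182, 0.4106, 0.5215, 0.0467, 0.0019, 0.0012, 0.0000, 0.0000, 0.0000, 0.0000, 0.0000, 0.0000, 0.0000, 0.0000]  mean=-2.2564  Neff=2.2572  idx=[0, 1, 1, 1, 1, 1, 2, 2, 2, 2, 2, 2, 2, 2]
step 2: w=[0.0000, 0.0035, 0.0035, 0.0035, 0.0035, 0.0035, 0.1228, 0.1228, 0.1228, 0.1228, 0.1228, 0.1228, 0.1228, 0.1228]  mean=-2.0311  Neff=8.2808  idx=[6, 6, 7, 7, 8, 9, 9, 10, 10, 11, 12, 12, 13, 13]
step 3: w=[0.0714, 0.0714, 0.0714, 0.0714, 0.0714, 0.0714, 0.0714, 0.0714, 0.0714, 0.0714, 0.0714, 0.0714, 0.0714, 0.0714]  mean=-2.0200  Neff=14.0000  idx=[0, 1, 2, 3, 4, 5, 6, 7, 8, 9, 10, 11, 12, 13]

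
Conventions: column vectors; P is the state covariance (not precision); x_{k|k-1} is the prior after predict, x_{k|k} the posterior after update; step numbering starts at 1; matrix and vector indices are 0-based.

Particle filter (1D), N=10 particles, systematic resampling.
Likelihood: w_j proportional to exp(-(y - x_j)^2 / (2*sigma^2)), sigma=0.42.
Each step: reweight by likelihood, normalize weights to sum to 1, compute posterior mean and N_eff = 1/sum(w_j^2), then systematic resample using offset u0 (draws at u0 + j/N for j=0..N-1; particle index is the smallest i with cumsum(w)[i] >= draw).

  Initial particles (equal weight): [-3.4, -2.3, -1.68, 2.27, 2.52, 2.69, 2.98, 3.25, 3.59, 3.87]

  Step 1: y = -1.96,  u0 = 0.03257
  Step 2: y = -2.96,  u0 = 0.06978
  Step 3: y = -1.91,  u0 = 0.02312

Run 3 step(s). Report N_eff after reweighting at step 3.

step 1: w=[0.0018, 0.4728, 0.5254, 0.0000, 0.0000, 0.0000, 0.0000, 0.0000, 0.0000, 0.0000]  mean=-1.9763  Neff=2.0018  idx=[1, 1, 1, 1, 1, 2, 2, 2, 2, 2]
step 2: w=[0.1936, 0.1936, 0.1936, 0.1936, 0.1936, 0.0064, 0.0064, 0.0064, 0.0064, 0.0064]  mean=-2.2802  Neff=5.3303  idx=[0, 0, 1, 1, 2, 2, 3, 3, 4, 5]
step 3: w=[0.0969, 0.0969, 0.0969, 0.0969, 0.0969, 0.0969, 0.0969, 0.0969, 0.0969, 0.1283]  mean=-2.2205  Neff=9.9118  idx=[0, 1, 2, 3, 4, 5, 6, 7, 8, 9]

N_eff = 9.9118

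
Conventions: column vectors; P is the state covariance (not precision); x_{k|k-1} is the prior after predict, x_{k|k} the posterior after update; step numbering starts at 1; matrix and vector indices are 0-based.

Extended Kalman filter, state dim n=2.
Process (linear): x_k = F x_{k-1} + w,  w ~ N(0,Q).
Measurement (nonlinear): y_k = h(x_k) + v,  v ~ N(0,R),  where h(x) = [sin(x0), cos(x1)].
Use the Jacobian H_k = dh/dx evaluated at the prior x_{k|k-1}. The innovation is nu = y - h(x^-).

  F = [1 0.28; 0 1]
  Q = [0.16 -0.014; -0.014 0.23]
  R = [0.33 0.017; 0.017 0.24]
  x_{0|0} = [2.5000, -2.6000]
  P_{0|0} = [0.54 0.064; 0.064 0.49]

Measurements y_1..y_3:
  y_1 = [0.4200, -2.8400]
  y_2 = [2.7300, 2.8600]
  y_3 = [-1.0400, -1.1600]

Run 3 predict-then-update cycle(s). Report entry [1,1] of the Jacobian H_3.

step 1: x^-=[1.7720, -2.6000]  P^-=[0.7743 0.1872; 0.1872 0.7200]  H_jac=[-0.1998 0.0000; 0.0000 0.5155]  S=[0.3609 -0.0023; -0.0023 0.4313]  K=[-0.4273 0.2215; -0.0982 0.8600]  nu=[-0.5598, -1.9831]  x^+=[1.5720, -4.2504]  P^+=[0.6868 0.0890; 0.0890 0.3971]
step 2: x^-=[0.3819, -4.2504]  P^-=[0.9277 0.1862; 0.1862 0.6271]  H_jac=[0.9280 0.0000; 0.0000 -0.8952]  S=[1.1289 -0.1377; -0.1377 0.7426]  K=[0.7523 -0.0850; 0.0623 -0.7445]  nu=[2.3573, 3.3057]  x^+=[1.8742, -6.5647]  P^+=[0.2660 0.0085; 0.0085 0.1984]
step 3: x^-=[0.0361, -6.5647]  P^-=[0.4463 0.0501; 0.0501 0.4284]  H_jac=[0.9993 0.0000; 0.0000 0.2778]  S=[0.7757 0.0309; 0.0309 0.2731]  K=[0.5755 -0.0142; 0.0473 0.4305]  nu=[-1.0761, -2.1206]  x^+=[-0.5531, -7.5287]  P^+=[0.1898 0.0230; 0.0230 0.3748]

H_jac[1,1] = 0.2778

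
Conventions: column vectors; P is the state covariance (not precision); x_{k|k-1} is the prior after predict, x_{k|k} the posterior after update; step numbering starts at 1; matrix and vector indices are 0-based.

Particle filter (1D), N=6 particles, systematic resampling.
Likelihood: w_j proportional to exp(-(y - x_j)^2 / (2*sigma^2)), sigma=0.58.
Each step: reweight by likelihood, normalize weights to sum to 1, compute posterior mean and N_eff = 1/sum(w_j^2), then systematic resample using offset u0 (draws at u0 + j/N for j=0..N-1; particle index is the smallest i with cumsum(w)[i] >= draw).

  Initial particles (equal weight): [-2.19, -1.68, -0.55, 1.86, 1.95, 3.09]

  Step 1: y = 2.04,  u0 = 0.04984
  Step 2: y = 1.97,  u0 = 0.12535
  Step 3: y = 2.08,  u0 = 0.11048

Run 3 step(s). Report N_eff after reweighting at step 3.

N_eff = 5.9967

step 1: w=[0.0000, 0.0000, 0.0000, 0.4463, 0.4627, 0.0910]  mean=2.0135  Neff=2.3721  idx=[3, 3, 3, 4, 4, 4]
step 2: w=[0.1652, 0.1652, 0.1652, 0.1681, 0.1681, 0.1681]  mean=1.9054  Neff=5.9995  idx=[0, 1, 2, 3, 4, 5]
step 3: w=[0.1628, 0.1628, 0.1628, 0.1706, 0.1706, 0.1706]  mean=1.9061  Neff=5.9967  idx=[0, 1, 2, 3, 4, 5]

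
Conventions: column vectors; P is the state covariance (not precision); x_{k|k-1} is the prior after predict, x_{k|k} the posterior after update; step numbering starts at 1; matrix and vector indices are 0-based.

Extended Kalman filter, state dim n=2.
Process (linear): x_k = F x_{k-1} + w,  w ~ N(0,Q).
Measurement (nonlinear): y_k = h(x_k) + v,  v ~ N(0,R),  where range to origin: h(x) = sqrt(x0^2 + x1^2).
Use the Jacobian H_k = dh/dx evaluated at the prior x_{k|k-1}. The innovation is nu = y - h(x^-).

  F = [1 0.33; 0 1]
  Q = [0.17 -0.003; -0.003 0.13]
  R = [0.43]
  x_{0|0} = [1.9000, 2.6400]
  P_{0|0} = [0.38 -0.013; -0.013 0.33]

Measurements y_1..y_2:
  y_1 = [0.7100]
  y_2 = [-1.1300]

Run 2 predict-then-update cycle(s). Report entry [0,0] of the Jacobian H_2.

H_jac[0,0] = 0.7741

step 1: x^-=[2.7712, 2.6400]  P^-=[0.5774 0.0929; 0.0929 0.4600]  H_jac=[0.7240 0.6898]  S=[1.0443]  K=[0.4617; 0.3682]  nu=[-3.1174]  x^+=[1.3320, 1.4921]  P^+=[0.3548 -0.0846; -0.0846 0.3184]
step 2: x^-=[1.8244, 1.4921]  P^-=[0.5036 0.0174; 0.0174 0.4484]  H_jac=[0.7741 0.6331]  S=[0.9286]  K=[0.4317; 0.3202]  nu=[-3.4869]  x^+=[0.3191, 0.3754]  P^+=[0.3305 -0.1109; -0.1109 0.3532]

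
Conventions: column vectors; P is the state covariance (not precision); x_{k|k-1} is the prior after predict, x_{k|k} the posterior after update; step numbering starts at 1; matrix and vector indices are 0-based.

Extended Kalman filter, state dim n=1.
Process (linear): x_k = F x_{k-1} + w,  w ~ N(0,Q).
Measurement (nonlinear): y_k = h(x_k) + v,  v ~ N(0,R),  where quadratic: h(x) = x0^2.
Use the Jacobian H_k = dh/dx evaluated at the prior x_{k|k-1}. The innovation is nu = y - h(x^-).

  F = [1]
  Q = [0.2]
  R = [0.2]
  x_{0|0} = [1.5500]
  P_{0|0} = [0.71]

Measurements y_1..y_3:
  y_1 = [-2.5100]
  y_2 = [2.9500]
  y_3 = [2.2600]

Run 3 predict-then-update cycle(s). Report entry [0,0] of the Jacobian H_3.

H_jac[0,0] = 0.0113

step 1: x^-=[1.5500]  P^-=[0.9100]  H_jac=[3.1000]  S=[8.9451]  K=[0.3154]  nu=[-4.9125]  x^+=[0.0008]  P^+=[0.0203]
step 2: x^-=[0.0008]  P^-=[0.2203]  H_jac=[0.0015]  S=[0.2000]  K=[0.0017]  nu=[2.9500]  x^+=[0.0057]  P^+=[0.2203]
step 3: x^-=[0.0057]  P^-=[0.4203]  H_jac=[0.0113]  S=[0.2001]  K=[0.0238]  nu=[2.2600]  x^+=[0.0593]  P^+=[0.4202]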